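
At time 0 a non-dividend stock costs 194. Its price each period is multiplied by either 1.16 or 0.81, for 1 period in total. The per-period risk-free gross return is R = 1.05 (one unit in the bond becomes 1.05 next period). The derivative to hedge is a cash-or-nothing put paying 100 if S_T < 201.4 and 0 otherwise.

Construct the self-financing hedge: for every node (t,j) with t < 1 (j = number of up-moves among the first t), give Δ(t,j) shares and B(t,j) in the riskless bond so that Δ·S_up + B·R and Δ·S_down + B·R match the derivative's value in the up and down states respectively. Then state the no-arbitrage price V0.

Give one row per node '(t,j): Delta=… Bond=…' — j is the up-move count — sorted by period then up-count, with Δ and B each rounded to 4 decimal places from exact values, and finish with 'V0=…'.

(0,0): Delta=-1.4728 Bond=315.6463
V0=29.9320

Under the risk-neutral measure, an up-move has probability p* = (R−d)/(u−d) = 0.6857 and values discount at R = 1.05.
Payoff layer (t=1): V(1,0)=100.0000, V(1,1)=0.0000
Node (0,0) S=194.0000: V=(p*·0.0000+(1−p*)·100.0000)/1.05=29.9320; Δ=(0.0000−100.0000)/(225.0400−157.1400)=-1.4728; B=V−Δ·S=315.6463
Self-financing check: at every node Δ·S+B equals the discounted successor values.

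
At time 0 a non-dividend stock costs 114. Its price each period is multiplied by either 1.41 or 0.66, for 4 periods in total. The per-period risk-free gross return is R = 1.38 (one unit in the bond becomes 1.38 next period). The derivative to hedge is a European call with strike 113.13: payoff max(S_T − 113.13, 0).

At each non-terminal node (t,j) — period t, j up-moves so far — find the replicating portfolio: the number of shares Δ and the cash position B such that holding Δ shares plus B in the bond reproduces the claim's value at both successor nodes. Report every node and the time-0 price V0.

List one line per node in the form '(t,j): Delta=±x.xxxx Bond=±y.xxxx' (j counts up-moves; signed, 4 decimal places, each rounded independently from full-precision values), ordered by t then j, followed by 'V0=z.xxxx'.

(0,0): Delta=0.9918 Bond=-30.2218
(1,0): Delta=0.8386 Bond=-30.1757
(1,1): Delta=0.9948 Bond=-42.1865
(2,0): Delta=0.0000 Bond=0.0000
(2,1): Delta=0.8549 Bond=-43.3776
(2,2): Delta=0.9975 Bond=-58.8358
(3,0): Delta=0.0000 Bond=0.0000
(3,1): Delta=0.0000 Bond=0.0000
(3,2): Delta=0.8716 Bond=-62.3552
(3,3): Delta=1.0000 Bond=-81.9783
V0=82.8464

Since d<R<u, set p* = (R−d)/(u−d) = 0.9600; price each node as the discounted p*-expectation of its children.
Terminal values V(4,·): V(4,0)=0.0000, V(4,1)=0.0000, V(4,2)=0.0000, V(4,3)=97.7843, V(4,4)=337.4597
Node (3,0) S=32.7745: V=(p*·0.0000+(1−p*)·0.0000)/1.38=0.0000; Δ=(0.0000−0.0000)/(46.2121−21.6312)=0.0000; B=V−Δ·S=0.0000
Node (3,1) S=70.0183: V=(p*·0.0000+(1−p*)·0.0000)/1.38=0.0000; Δ=(0.0000−0.0000)/(98.7259−46.2121)=0.0000; B=V−Δ·S=0.0000
Node (3,2) S=149.5846: V=(p*·97.7843+(1−p*)·0.0000)/1.38=68.0239; Δ=(97.7843−0.0000)/(210.9143−98.7259)=0.8716; B=V−Δ·S=-62.3552
Node (3,3) S=319.5672: V=(p*·337.4597+(1−p*)·97.7843)/1.38=237.5889; Δ=(337.4597−97.7843)/(450.5897−210.9143)=1.0000; B=V−Δ·S=-81.9783
Node (2,0) S=49.6584: V=(p*·0.0000+(1−p*)·0.0000)/1.38=0.0000; Δ=(0.0000−0.0000)/(70.0183−32.7745)=0.0000; B=V−Δ·S=0.0000
Node (2,1) S=106.0884: V=(p*·68.0239+(1−p*)·0.0000)/1.38=47.3210; Δ=(68.0239−0.0000)/(149.5846−70.0183)=0.8549; B=V−Δ·S=-43.3776
Node (2,2) S=226.6434: V=(p*·237.5889+(1−p*)·68.0239)/1.38=167.2510; Δ=(237.5889−68.0239)/(319.5672−149.5846)=0.9975; B=V−Δ·S=-58.8358
Node (1,0) S=75.2400: V=(p*·47.3210+(1−p*)·0.0000)/1.38=32.9189; Δ=(47.3210−0.0000)/(106.0884−49.6584)=0.8386; B=V−Δ·S=-30.1757
Node (1,1) S=160.7400: V=(p*·167.2510+(1−p*)·47.3210)/1.38=117.7201; Δ=(167.2510−47.3210)/(226.6434−106.0884)=0.9948; B=V−Δ·S=-42.1865
Node (0,0) S=114.0000: V=(p*·117.7201+(1−p*)·32.9189)/1.38=82.8464; Δ=(117.7201−32.9189)/(160.7400−75.2400)=0.9918; B=V−Δ·S=-30.2218
Self-financing check: at every node Δ·S+B equals the discounted successor values.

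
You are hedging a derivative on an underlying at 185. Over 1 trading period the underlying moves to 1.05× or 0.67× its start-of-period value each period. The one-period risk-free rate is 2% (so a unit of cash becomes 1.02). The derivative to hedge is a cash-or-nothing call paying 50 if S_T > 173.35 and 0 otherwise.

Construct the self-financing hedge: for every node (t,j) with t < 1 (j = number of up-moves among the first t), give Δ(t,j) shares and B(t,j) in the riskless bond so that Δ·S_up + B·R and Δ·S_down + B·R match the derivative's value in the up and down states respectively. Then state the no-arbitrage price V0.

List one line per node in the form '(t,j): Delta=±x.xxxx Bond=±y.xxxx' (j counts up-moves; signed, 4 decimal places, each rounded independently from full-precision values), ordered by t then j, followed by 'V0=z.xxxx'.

The replicating-portfolio and risk-neutral prices coincide; use p* = (1.02−0.67)/(1.05−0.67) = 0.9211 for the latter.
Terminal values V(1,·): V(1,0)=0.0000, V(1,1)=50.0000
  t=0,j=0: stock 185.0000 → up 194.2500 (V=50.0000), down 123.9500 (V=0.0000). Price 45.1496; hedge Δ=0.7112, bond B=-86.4293.
Self-financing check: at every node Δ·S+B equals the discounted successor values.

(0,0): Delta=0.7112 Bond=-86.4293
V0=45.1496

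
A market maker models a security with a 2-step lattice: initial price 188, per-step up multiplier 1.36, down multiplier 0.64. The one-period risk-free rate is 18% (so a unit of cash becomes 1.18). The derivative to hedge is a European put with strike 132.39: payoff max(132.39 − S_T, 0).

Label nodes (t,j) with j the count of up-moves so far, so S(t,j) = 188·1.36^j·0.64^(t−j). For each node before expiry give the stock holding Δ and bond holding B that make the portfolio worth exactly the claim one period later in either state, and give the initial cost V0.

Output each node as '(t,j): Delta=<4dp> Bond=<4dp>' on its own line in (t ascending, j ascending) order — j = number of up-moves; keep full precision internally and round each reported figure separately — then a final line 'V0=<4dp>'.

No-arbitrage ⇒ martingale measure with p* = (R−d)/(u−d) = 0.7500.
Terminal payoffs: V(2,0)=55.3852, V(2,1)=0.0000, V(2,2)=0.0000
Node (1,0) S=120.3200: V=(p*·0.0000+(1−p*)·55.3852)/1.18=11.7342; Δ=(0.0000−55.3852)/(163.6352−77.0048)=-0.6393; B=V−Δ·S=88.6580
Node (1,1) S=255.6800: V=(p*·0.0000+(1−p*)·0.0000)/1.18=0.0000; Δ=(0.0000−0.0000)/(347.7248−163.6352)=0.0000; B=V−Δ·S=0.0000
Node (0,0) S=188.0000: V=(p*·0.0000+(1−p*)·11.7342)/1.18=2.4860; Δ=(0.0000−11.7342)/(255.6800−120.3200)=-0.0867; B=V−Δ·S=18.7835
The time-0 hedge costs 2.4860, which is the no-arbitrage price.

(0,0): Delta=-0.0867 Bond=18.7835
(1,0): Delta=-0.6393 Bond=88.6580
(1,1): Delta=0.0000 Bond=0.0000
V0=2.4860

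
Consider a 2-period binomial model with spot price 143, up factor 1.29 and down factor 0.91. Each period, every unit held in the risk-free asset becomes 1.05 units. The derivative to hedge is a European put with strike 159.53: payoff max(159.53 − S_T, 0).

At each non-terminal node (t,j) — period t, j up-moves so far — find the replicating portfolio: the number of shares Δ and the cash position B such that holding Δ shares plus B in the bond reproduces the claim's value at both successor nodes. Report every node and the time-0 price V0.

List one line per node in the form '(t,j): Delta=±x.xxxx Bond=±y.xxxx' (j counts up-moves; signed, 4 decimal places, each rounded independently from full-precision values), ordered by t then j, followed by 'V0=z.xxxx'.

(0,0): Delta=-0.4551 Bond=79.9504
(1,0): Delta=-0.8314 Bond=132.9175
(1,1): Delta=0.0000 Bond=0.0000
V0=14.8745

The replicating-portfolio and risk-neutral prices coincide; use p* = (1.05−0.91)/(1.29−0.91) = 0.3684 for the latter.
Terminal values V(2,·): V(2,0)=41.1117, V(2,1)=0.0000, V(2,2)=0.0000
(1,0): S=130.1300. Δ = (V_up−V_dn)/(S_up−S_dn) = (0.0000−41.1117)/(167.8677−118.4183) = -0.8314. V = [p*·0.0000 + (1−p*)·41.1117]/1.05 = 24.7288. B = V − Δ·S = 132.9175.
(1,1): S=184.4700. Δ = (V_up−V_dn)/(S_up−S_dn) = (0.0000−0.0000)/(237.9663−167.8677) = 0.0000. V = [p*·0.0000 + (1−p*)·0.0000]/1.05 = 0.0000. B = V − Δ·S = 0.0000.
(0,0): S=143.0000. Δ = (V_up−V_dn)/(S_up−S_dn) = (0.0000−24.7288)/(184.4700−130.1300) = -0.4551. V = [p*·0.0000 + (1−p*)·24.7288]/1.05 = 14.8745. B = V − Δ·S = 79.9504.
Each (Δ,B) replicates both successor values, so the strategy is self-financing and V0 is arbitrage-free.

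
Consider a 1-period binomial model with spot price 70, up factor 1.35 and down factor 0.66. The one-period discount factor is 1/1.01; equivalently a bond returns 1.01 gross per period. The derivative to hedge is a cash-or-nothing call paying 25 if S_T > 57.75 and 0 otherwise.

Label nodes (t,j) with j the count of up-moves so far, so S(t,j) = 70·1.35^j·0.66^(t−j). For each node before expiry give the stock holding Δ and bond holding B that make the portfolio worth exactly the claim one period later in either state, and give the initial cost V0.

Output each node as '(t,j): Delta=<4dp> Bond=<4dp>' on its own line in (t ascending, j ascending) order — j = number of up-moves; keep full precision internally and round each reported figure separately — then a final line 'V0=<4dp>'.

(0,0): Delta=0.5176 Bond=-23.6763
V0=12.5556

Since d<R<u, set p* = (R−d)/(u−d) = 0.5072; price each node as the discounted p*-expectation of its children.
Payoff layer (t=1): V(1,0)=0.0000, V(1,1)=25.0000
  t=0,j=0: stock 70.0000 → up 94.5000 (V=25.0000), down 46.2000 (V=0.0000). Price 12.5556; hedge Δ=0.5176, bond B=-23.6763.
Root portfolio cost Δ·70+B reproduces V0=12.5556.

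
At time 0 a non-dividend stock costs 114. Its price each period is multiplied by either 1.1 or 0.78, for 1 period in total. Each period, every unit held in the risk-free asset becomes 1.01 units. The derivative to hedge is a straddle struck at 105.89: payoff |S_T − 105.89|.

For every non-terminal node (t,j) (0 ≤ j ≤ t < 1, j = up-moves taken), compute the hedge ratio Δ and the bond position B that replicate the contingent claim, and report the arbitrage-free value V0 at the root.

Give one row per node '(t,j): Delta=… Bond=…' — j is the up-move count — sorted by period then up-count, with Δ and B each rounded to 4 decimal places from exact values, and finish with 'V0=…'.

No-arbitrage ⇒ martingale measure with p* = (R−d)/(u−d) = 0.7187.
Terminal payoffs: V(1,0)=16.9700, V(1,1)=19.5100
  t=0,j=0: stock 114.0000 → up 125.4000 (V=19.5100), down 88.9200 (V=16.9700). Price 18.6095; hedge Δ=0.0696, bond B=10.6720.
Check: Δ(0,0)·S0 + B(0,0) = 18.6095 = V0.

(0,0): Delta=0.0696 Bond=10.6720
V0=18.6095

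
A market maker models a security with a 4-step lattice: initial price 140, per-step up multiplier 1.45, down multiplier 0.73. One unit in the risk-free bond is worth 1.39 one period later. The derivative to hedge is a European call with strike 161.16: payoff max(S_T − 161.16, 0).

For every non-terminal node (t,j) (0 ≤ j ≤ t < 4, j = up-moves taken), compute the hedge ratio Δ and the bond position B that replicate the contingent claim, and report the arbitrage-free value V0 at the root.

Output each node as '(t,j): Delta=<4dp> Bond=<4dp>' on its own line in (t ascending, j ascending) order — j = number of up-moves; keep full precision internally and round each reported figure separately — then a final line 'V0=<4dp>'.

Since d<R<u, set p* = (R−d)/(u−d) = 0.9167; price each node as the discounted p*-expectation of its children.
At expiry t=4: V(4,0)=0.0000, V(4,1)=0.0000, V(4,2)=0.0000, V(4,3)=150.4095, V(4,4)=457.7109
  t=3,j=0: stock 54.4624 → up 78.9705 (V=0.0000), down 39.7575 (V=0.0000). Price 0.0000; hedge Δ=0.0000, bond B=0.0000.
  t=3,j=1: stock 108.1787 → up 156.8591 (V=0.0000), down 78.9705 (V=0.0000). Price 0.0000; hedge Δ=0.0000, bond B=0.0000.
  t=3,j=2: stock 214.8755 → up 311.5695 (V=150.4095), down 156.8591 (V=0.0000). Price 99.1909; hedge Δ=0.9722, bond B=-109.7111.
  t=3,j=3: stock 426.8075 → up 618.8709 (V=457.7109), down 311.5695 (V=150.4095). Price 310.8651; hedge Δ=1.0000, bond B=-115.9424.
  t=2,j=0: stock 74.6060 → up 108.1787 (V=0.0000), down 54.4624 (V=0.0000). Price 0.0000; hedge Δ=0.0000, bond B=0.0000.
  t=2,j=1: stock 148.1900 → up 214.8755 (V=99.1909), down 108.1787 (V=0.0000). Price 65.4137; hedge Δ=0.9297, bond B=-72.3515.
  t=2,j=2: stock 294.3500 → up 426.8075 (V=310.8651), down 214.8755 (V=99.1909). Price 210.9536; hedge Δ=0.9988, bond B=-83.0383.
  t=1,j=0: stock 102.2000 → up 148.1900 (V=65.4137), down 74.6060 (V=0.0000). Price 43.1385; hedge Δ=0.8890, bond B=-47.7138.
  t=1,j=1: stock 203.0000 → up 294.3500 (V=210.9536), down 148.1900 (V=65.4137). Price 143.0398; hedge Δ=0.9958, bond B=-59.0991.
  t=0,j=0: stock 140.0000 → up 203.0000 (V=143.0398), down 102.2000 (V=43.1385). Price 96.9170; hedge Δ=0.9911, bond B=-41.8347.
Check: Δ(0,0)·S0 + B(0,0) = 96.9170 = V0.

(0,0): Delta=0.9911 Bond=-41.8347
(1,0): Delta=0.8890 Bond=-47.7138
(1,1): Delta=0.9958 Bond=-59.0991
(2,0): Delta=0.0000 Bond=0.0000
(2,1): Delta=0.9297 Bond=-72.3515
(2,2): Delta=0.9988 Bond=-83.0383
(3,0): Delta=0.0000 Bond=0.0000
(3,1): Delta=0.0000 Bond=0.0000
(3,2): Delta=0.9722 Bond=-109.7111
(3,3): Delta=1.0000 Bond=-115.9424
V0=96.9170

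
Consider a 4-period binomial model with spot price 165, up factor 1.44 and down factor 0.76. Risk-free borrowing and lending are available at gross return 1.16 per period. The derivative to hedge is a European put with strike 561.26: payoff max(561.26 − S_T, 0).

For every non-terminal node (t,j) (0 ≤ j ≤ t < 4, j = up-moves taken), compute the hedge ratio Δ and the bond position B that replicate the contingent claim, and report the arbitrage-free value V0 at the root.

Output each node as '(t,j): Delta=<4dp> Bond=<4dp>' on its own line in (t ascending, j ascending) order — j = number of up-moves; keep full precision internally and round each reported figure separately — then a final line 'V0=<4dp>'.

No-arbitrage ⇒ martingale measure with p* = (R−d)/(u−d) = 0.5882.
Terminal payoffs: V(4,0)=506.2124, V(4,1)=456.9593, V(4,2)=363.6376, V(4,3)=186.8176, V(4,4)=0.0000
Node (3,0) S=72.4310: V=(p*·456.9593+(1−p*)·506.2124)/1.16=411.4138; Δ=(456.9593−506.2124)/(104.3007−55.0476)=-1.0000; B=V−Δ·S=483.8448
Node (3,1) S=137.2378: V=(p*·363.6376+(1−p*)·456.9593)/1.16=346.6071; Δ=(363.6376−456.9593)/(197.6224−104.3007)=-1.0000; B=V−Δ·S=483.8448
Node (3,2) S=260.0294: V=(p*·186.8176+(1−p*)·363.6376)/1.16=223.8154; Δ=(186.8176−363.6376)/(374.4424−197.6224)=-1.0000; B=V−Δ·S=483.8448
Node (3,3) S=492.6874: V=(p*·0.0000+(1−p*)·186.8176)/1.16=66.3146; Δ=(0.0000−186.8176)/(709.4698−374.4424)=-0.5576; B=V−Δ·S=341.0463
Node (2,0) S=95.3040: V=(p*·346.6071+(1−p*)·411.4138)/1.16=321.8036; Δ=(346.6071−411.4138)/(137.2378−72.4310)=-1.0000; B=V−Δ·S=417.1076
Node (2,1) S=180.5760: V=(p*·223.8154+(1−p*)·346.6071)/1.16=236.5316; Δ=(223.8154−346.6071)/(260.0294−137.2378)=-1.0000; B=V−Δ·S=417.1076
Node (2,2) S=342.1440: V=(p*·66.3146+(1−p*)·223.8154)/1.16=113.0757; Δ=(66.3146−223.8154)/(492.6874−260.0294)=-0.6770; B=V−Δ·S=344.6946
Node (1,0) S=125.4000: V=(p*·236.5316+(1−p*)·321.8036)/1.16=234.1755; Δ=(236.5316−321.8036)/(180.5760−95.3040)=-1.0000; B=V−Δ·S=359.5755
Node (1,1) S=237.6000: V=(p*·113.0757+(1−p*)·236.5316)/1.16=141.3022; Δ=(113.0757−236.5316)/(342.1440−180.5760)=-0.7641; B=V−Δ·S=322.8549
Node (0,0) S=165.0000: V=(p*·141.3022+(1−p*)·234.1755)/1.16=154.7794; Δ=(141.3022−234.1755)/(237.6000−125.4000)=-0.8277; B=V−Δ·S=291.3579
The time-0 hedge costs 154.7794, which is the no-arbitrage price.

(0,0): Delta=-0.8277 Bond=291.3579
(1,0): Delta=-1.0000 Bond=359.5755
(1,1): Delta=-0.7641 Bond=322.8549
(2,0): Delta=-1.0000 Bond=417.1076
(2,1): Delta=-1.0000 Bond=417.1076
(2,2): Delta=-0.6770 Bond=344.6946
(3,0): Delta=-1.0000 Bond=483.8448
(3,1): Delta=-1.0000 Bond=483.8448
(3,2): Delta=-1.0000 Bond=483.8448
(3,3): Delta=-0.5576 Bond=341.0463
V0=154.7794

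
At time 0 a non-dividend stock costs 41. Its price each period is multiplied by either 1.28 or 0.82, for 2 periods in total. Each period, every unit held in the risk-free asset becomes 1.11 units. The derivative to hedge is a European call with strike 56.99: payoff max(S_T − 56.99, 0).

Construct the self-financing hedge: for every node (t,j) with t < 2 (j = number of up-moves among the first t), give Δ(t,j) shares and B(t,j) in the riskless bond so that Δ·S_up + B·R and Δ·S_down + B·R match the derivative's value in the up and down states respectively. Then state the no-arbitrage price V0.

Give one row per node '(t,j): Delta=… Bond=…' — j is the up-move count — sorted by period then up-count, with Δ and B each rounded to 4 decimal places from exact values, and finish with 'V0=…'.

Under the risk-neutral measure, an up-move has probability p* = (R−d)/(u−d) = 0.6304 and values discount at R = 1.11.
At expiry t=2: V(2,0)=0.0000, V(2,1)=0.0000, V(2,2)=10.1844
Node (1,0) S=33.6200: V=(p*·0.0000+(1−p*)·0.0000)/1.11=0.0000; Δ=(0.0000−0.0000)/(43.0336−27.5684)=0.0000; B=V−Δ·S=0.0000
Node (1,1) S=52.4800: V=(p*·10.1844+(1−p*)·0.0000)/1.11=5.7843; Δ=(10.1844−0.0000)/(67.1744−43.0336)=0.4219; B=V−Δ·S=-16.3557
Node (0,0) S=41.0000: V=(p*·5.7843+(1−p*)·0.0000)/1.11=3.2853; Δ=(5.7843−0.0000)/(52.4800−33.6200)=0.3067; B=V−Δ·S=-9.2894
The time-0 hedge costs 3.2853, which is the no-arbitrage price.

(0,0): Delta=0.3067 Bond=-9.2894
(1,0): Delta=0.0000 Bond=0.0000
(1,1): Delta=0.4219 Bond=-16.3557
V0=3.2853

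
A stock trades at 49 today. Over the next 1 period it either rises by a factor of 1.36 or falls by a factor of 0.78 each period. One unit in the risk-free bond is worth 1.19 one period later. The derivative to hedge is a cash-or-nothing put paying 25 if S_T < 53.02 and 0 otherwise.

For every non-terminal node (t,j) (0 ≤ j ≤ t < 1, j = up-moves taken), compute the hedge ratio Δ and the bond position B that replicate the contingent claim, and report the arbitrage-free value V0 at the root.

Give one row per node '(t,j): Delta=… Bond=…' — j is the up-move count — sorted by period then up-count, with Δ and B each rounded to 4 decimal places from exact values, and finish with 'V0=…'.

Since d<R<u, set p* = (R−d)/(u−d) = 0.7069; price each node as the discounted p*-expectation of its children.
At expiry t=1: V(1,0)=25.0000, V(1,1)=0.0000
Node (0,0) S=49.0000: V=(p*·0.0000+(1−p*)·25.0000)/1.19=6.1576; Δ=(0.0000−25.0000)/(66.6400−38.2200)=-0.8797; B=V−Δ·S=49.2611
Self-financing check: at every node Δ·S+B equals the discounted successor values.

(0,0): Delta=-0.8797 Bond=49.2611
V0=6.1576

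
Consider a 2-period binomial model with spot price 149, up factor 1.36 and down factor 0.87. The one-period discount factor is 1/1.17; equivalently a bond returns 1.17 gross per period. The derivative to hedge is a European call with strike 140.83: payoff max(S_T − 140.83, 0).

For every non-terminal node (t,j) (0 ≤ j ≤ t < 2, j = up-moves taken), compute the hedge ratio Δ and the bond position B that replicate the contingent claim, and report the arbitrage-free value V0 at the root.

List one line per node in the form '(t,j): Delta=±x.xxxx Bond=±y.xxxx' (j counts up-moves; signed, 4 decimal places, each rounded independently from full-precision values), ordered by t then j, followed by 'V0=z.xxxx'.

Risk-neutral probability p* = (R−d)/(u−d) = (1.17−0.87)/(1.36−0.87) = 0.6122.
Terminal payoffs: V(2,0)=0.0000, V(2,1)=35.4668, V(2,2)=134.7604
(1,0): S=129.6300. Δ = (V_up−V_dn)/(S_up−S_dn) = (35.4668−0.0000)/(176.2968−112.7781) = 0.5584. V = [p*·35.4668 + (1−p*)·0.0000]/1.17 = 18.5593. B = V − Δ·S = -53.8219.
(1,1): S=202.6400. Δ = (V_up−V_dn)/(S_up−S_dn) = (134.7604−35.4668)/(275.5904−176.2968) = 1.0000. V = [p*·134.7604 + (1−p*)·35.4668]/1.17 = 82.2725. B = V − Δ·S = -120.3675.
(0,0): S=149.0000. Δ = (V_up−V_dn)/(S_up−S_dn) = (82.2725−18.5593)/(202.6400−129.6300) = 0.8727. V = [p*·82.2725 + (1−p*)·18.5593]/1.17 = 49.2029. B = V − Δ·S = -80.8240.
Check: Δ(0,0)·S0 + B(0,0) = 49.2029 = V0.

(0,0): Delta=0.8727 Bond=-80.8240
(1,0): Delta=0.5584 Bond=-53.8219
(1,1): Delta=1.0000 Bond=-120.3675
V0=49.2029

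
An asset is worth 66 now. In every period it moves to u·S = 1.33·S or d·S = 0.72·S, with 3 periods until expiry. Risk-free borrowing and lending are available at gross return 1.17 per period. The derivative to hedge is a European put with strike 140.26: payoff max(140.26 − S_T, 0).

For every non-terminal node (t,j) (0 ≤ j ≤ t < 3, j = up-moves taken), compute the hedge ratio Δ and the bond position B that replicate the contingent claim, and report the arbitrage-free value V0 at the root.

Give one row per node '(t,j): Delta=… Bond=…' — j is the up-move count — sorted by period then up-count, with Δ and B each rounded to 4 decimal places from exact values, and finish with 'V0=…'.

No-arbitrage ⇒ martingale measure with p* = (R−d)/(u−d) = 0.7377.
Payoff layer (t=3): V(3,0)=115.6256, V(3,1)=94.7548, V(3,2)=56.2019, V(3,3)=0.0000
Node (2,0) S=34.2144: V=(p*·94.7548+(1−p*)·115.6256)/1.17=85.6659; Δ=(94.7548−115.6256)/(45.5052−24.6344)=-1.0000; B=V−Δ·S=119.8803
Node (2,1) S=63.2016: V=(p*·56.2019+(1−p*)·94.7548)/1.17=56.6787; Δ=(56.2019−94.7548)/(84.0581−45.5052)=-1.0000; B=V−Δ·S=119.8803
Node (2,2) S=116.7474: V=(p*·0.0000+(1−p*)·56.2019)/1.17=12.5996; Δ=(0.0000−56.2019)/(155.2740−84.0581)=-0.7892; B=V−Δ·S=104.7338
Node (1,0) S=47.5200: V=(p*·56.6787+(1−p*)·85.6659)/1.17=54.9418; Δ=(56.6787−85.6659)/(63.2016−34.2144)=-1.0000; B=V−Δ·S=102.4618
Node (1,1) S=87.7800: V=(p*·12.5996+(1−p*)·56.6787)/1.17=20.6507; Δ=(12.5996−56.6787)/(116.7474−63.2016)=-0.8232; B=V−Δ·S=92.9117
Node (0,0) S=66.0000: V=(p*·20.6507+(1−p*)·54.9418)/1.17=25.3377; Δ=(20.6507−54.9418)/(87.7800−47.5200)=-0.8517; B=V−Δ·S=81.5527
Self-financing check: at every node Δ·S+B equals the discounted successor values.

(0,0): Delta=-0.8517 Bond=81.5527
(1,0): Delta=-1.0000 Bond=102.4618
(1,1): Delta=-0.8232 Bond=92.9117
(2,0): Delta=-1.0000 Bond=119.8803
(2,1): Delta=-1.0000 Bond=119.8803
(2,2): Delta=-0.7892 Bond=104.7338
V0=25.3377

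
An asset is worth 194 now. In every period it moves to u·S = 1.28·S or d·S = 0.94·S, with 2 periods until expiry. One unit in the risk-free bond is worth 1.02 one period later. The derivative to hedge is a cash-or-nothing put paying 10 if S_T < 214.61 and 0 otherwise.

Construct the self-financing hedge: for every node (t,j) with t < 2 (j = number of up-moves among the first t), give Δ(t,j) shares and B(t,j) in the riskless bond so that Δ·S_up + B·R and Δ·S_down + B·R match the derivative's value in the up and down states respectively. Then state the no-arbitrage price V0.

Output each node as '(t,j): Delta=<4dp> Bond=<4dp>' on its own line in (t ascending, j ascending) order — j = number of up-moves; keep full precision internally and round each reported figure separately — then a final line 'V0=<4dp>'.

(0,0): Delta=-0.1137 Bond=27.6710
(1,0): Delta=-0.1613 Bond=36.9089
(1,1): Delta=0.0000 Bond=0.0000
V0=5.6207

The replicating-portfolio and risk-neutral prices coincide; use p* = (1.02−0.94)/(1.28−0.94) = 0.2353 for the latter.
Payoff layer (t=2): V(2,0)=10.0000, V(2,1)=0.0000, V(2,2)=0.0000
Node (1,0) S=182.3600: V=(p*·0.0000+(1−p*)·10.0000)/1.02=7.4971; Δ=(0.0000−10.0000)/(233.4208−171.4184)=-0.1613; B=V−Δ·S=36.9089
Node (1,1) S=248.3200: V=(p*·0.0000+(1−p*)·0.0000)/1.02=0.0000; Δ=(0.0000−0.0000)/(317.8496−233.4208)=0.0000; B=V−Δ·S=0.0000
Node (0,0) S=194.0000: V=(p*·0.0000+(1−p*)·7.4971)/1.02=5.6207; Δ=(0.0000−7.4971)/(248.3200−182.3600)=-0.1137; B=V−Δ·S=27.6710
Each (Δ,B) replicates both successor values, so the strategy is self-financing and V0 is arbitrage-free.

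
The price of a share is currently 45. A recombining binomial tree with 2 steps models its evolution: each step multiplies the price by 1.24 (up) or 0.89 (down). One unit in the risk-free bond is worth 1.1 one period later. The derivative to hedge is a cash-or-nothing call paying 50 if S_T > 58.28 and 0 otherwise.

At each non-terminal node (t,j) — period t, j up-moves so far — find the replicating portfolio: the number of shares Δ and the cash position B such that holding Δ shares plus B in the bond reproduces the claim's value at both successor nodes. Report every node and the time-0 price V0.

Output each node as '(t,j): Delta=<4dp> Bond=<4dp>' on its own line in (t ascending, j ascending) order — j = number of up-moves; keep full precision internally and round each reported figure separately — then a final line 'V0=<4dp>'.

No-arbitrage ⇒ martingale measure with p* = (R−d)/(u−d) = 0.6000.
At expiry t=2: V(2,0)=0.0000, V(2,1)=0.0000, V(2,2)=50.0000
(1,0): S=40.0500. Δ = (V_up−V_dn)/(S_up−S_dn) = (0.0000−0.0000)/(49.6620−35.6445) = 0.0000. V = [p*·0.0000 + (1−p*)·0.0000]/1.1 = 0.0000. B = V − Δ·S = 0.0000.
(1,1): S=55.8000. Δ = (V_up−V_dn)/(S_up−S_dn) = (50.0000−0.0000)/(69.1920−49.6620) = 2.5602. V = [p*·50.0000 + (1−p*)·0.0000]/1.1 = 27.2727. B = V − Δ·S = -115.5844.
(0,0): S=45.0000. Δ = (V_up−V_dn)/(S_up−S_dn) = (27.2727−0.0000)/(55.8000−40.0500) = 1.7316. V = [p*·27.2727 + (1−p*)·0.0000]/1.1 = 14.8760. B = V − Δ·S = -63.0460.
Self-financing check: at every node Δ·S+B equals the discounted successor values.

(0,0): Delta=1.7316 Bond=-63.0460
(1,0): Delta=0.0000 Bond=0.0000
(1,1): Delta=2.5602 Bond=-115.5844
V0=14.8760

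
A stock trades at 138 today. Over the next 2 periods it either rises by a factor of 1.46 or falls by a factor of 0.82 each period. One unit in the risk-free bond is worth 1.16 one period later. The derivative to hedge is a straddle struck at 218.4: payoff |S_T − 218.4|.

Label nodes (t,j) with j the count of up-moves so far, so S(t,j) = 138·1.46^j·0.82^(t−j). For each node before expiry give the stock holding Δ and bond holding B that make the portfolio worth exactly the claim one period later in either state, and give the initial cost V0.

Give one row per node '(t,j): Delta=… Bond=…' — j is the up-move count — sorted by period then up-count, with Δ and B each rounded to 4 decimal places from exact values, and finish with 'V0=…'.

Under the risk-neutral measure, an up-move has probability p* = (R−d)/(u−d) = 0.5312 and values discount at R = 1.16.
Payoff layer (t=2): V(2,0)=125.6088, V(2,1)=53.1864, V(2,2)=75.7608
Node (1,0) S=113.1600: V=(p*·53.1864+(1−p*)·125.6088)/1.16=75.1159; Δ=(53.1864−125.6088)/(165.2136−92.7912)=-1.0000; B=V−Δ·S=188.2759
Node (1,1) S=201.4800: V=(p*·75.7608+(1−p*)·53.1864)/1.16=56.1888; Δ=(75.7608−53.1864)/(294.1608−165.2136)=0.1751; B=V−Δ·S=20.9163
Node (0,0) S=138.0000: V=(p*·56.1888+(1−p*)·75.1159)/1.16=56.0870; Δ=(56.1888−75.1159)/(201.4800−113.1600)=-0.2143; B=V−Δ·S=85.6604
Each (Δ,B) replicates both successor values, so the strategy is self-financing and V0 is arbitrage-free.

(0,0): Delta=-0.2143 Bond=85.6604
(1,0): Delta=-1.0000 Bond=188.2759
(1,1): Delta=0.1751 Bond=20.9163
V0=56.0870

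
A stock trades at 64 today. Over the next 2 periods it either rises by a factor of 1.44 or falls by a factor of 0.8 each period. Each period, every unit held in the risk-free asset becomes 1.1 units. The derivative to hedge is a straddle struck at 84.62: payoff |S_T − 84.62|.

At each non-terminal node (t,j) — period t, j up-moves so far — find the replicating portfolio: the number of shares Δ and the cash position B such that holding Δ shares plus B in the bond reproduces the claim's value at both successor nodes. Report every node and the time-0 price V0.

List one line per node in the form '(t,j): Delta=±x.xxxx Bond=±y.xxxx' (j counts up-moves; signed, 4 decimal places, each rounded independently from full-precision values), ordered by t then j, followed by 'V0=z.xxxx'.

The replicating-portfolio and risk-neutral prices coincide; use p* = (1.1−0.8)/(1.44−0.8) = 0.4688 for the latter.
Terminal payoffs: V(2,0)=43.6600, V(2,1)=10.8920, V(2,2)=48.0904
  t=1,j=0: stock 51.2000 → up 73.7280 (V=10.8920), down 40.9600 (V=43.6600). Price 25.7273; hedge Δ=-1.0000, bond B=76.9273.
  t=1,j=1: stock 92.1600 → up 132.7104 (V=48.0904), down 73.7280 (V=10.8920). Price 25.7534; hedge Δ=0.6307, bond B=-32.3691.
  t=0,j=0: stock 64.0000 → up 92.1600 (V=25.7534), down 51.2000 (V=25.7273). Price 23.3996; hedge Δ=0.0006, bond B=23.3587.
Each (Δ,B) replicates both successor values, so the strategy is self-financing and V0 is arbitrage-free.

(0,0): Delta=0.0006 Bond=23.3587
(1,0): Delta=-1.0000 Bond=76.9273
(1,1): Delta=0.6307 Bond=-32.3691
V0=23.3996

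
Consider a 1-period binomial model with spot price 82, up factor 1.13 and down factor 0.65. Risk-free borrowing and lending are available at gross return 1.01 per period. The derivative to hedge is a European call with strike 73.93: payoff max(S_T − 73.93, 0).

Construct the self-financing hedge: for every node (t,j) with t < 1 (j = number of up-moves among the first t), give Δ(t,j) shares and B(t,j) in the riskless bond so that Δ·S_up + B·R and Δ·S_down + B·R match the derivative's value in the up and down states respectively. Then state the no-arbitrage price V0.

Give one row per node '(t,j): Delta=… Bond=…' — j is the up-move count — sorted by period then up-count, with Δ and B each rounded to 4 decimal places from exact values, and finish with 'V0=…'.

Since d<R<u, set p* = (R−d)/(u−d) = 0.7500; price each node as the discounted p*-expectation of its children.
At expiry t=1: V(1,0)=0.0000, V(1,1)=18.7300
  t=0,j=0: stock 82.0000 → up 92.6600 (V=18.7300), down 53.3000 (V=0.0000). Price 13.9084; hedge Δ=0.4759, bond B=-25.1124.
The time-0 hedge costs 13.9084, which is the no-arbitrage price.

(0,0): Delta=0.4759 Bond=-25.1124
V0=13.9084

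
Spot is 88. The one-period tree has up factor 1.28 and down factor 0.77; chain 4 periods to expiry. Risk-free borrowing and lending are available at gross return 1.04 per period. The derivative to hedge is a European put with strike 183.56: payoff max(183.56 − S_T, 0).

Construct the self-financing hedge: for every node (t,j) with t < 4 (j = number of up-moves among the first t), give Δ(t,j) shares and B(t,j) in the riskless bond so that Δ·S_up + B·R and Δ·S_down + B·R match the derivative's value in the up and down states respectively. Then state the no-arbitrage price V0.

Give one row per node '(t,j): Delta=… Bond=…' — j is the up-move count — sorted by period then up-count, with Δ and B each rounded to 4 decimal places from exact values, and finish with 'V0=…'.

(0,0): Delta=-0.8452 Bond=146.8229
(1,0): Delta=-1.0000 Bond=163.1842
(1,1): Delta=-0.7624 Bond=143.3728
(2,0): Delta=-1.0000 Bond=169.7115
(2,1): Delta=-1.0000 Bond=169.7115
(2,2): Delta=-0.6354 Bond=130.7932
(3,0): Delta=-1.0000 Bond=176.5000
(3,1): Delta=-1.0000 Bond=176.5000
(3,2): Delta=-1.0000 Bond=176.5000
(3,3): Delta=-0.4405 Bond=100.0470
V0=72.4442

No-arbitrage ⇒ martingale measure with p* = (R−d)/(u−d) = 0.5294.
Terminal payoffs: V(4,0)=152.6253, V(4,1)=132.1361, V(4,2)=98.0762, V(4,3)=41.4570, V(4,4)=0.0000
Node (3,0) S=40.1749: V=(p*·132.1361+(1−p*)·152.6253)/1.04=136.3251; Δ=(132.1361−152.6253)/(51.4239−30.9347)=-1.0000; B=V−Δ·S=176.5000
Node (3,1) S=66.7843: V=(p*·98.0762+(1−p*)·132.1361)/1.04=109.7157; Δ=(98.0762−132.1361)/(85.4838−51.4239)=-1.0000; B=V−Δ·S=176.5000
Node (3,2) S=111.0180: V=(p*·41.4570+(1−p*)·98.0762)/1.04=65.4820; Δ=(41.4570−98.0762)/(142.1030−85.4838)=-1.0000; B=V−Δ·S=176.5000
Node (3,3) S=184.5494: V=(p*·0.0000+(1−p*)·41.4570)/1.04=18.7588; Δ=(0.0000−41.4570)/(236.2232−142.1030)=-0.4405; B=V−Δ·S=100.0470
Node (2,0) S=52.1752: V=(p*·109.7157+(1−p*)·136.3251)/1.04=117.5363; Δ=(109.7157−136.3251)/(66.7843−40.1749)=-1.0000; B=V−Δ·S=169.7115
Node (2,1) S=86.7328: V=(p*·65.4820+(1−p*)·109.7157)/1.04=82.9787; Δ=(65.4820−109.7157)/(111.0180−66.7843)=-1.0000; B=V−Δ·S=169.7115
Node (2,2) S=144.1792: V=(p*·18.7588+(1−p*)·65.4820)/1.04=39.1790; Δ=(18.7588−65.4820)/(184.5494−111.0180)=-0.6354; B=V−Δ·S=130.7932
Node (1,0) S=67.7600: V=(p*·82.9787+(1−p*)·117.5363)/1.04=95.4242; Δ=(82.9787−117.5363)/(86.7328−52.1752)=-1.0000; B=V−Δ·S=163.1842
Node (1,1) S=112.6400: V=(p*·39.1790+(1−p*)·82.9787)/1.04=57.4910; Δ=(39.1790−82.9787)/(144.1792−86.7328)=-0.7624; B=V−Δ·S=143.3728
Node (0,0) S=88.0000: V=(p*·57.4910+(1−p*)·95.4242)/1.04=72.4442; Δ=(57.4910−95.4242)/(112.6400−67.7600)=-0.8452; B=V−Δ·S=146.8229
Check: Δ(0,0)·S0 + B(0,0) = 72.4442 = V0.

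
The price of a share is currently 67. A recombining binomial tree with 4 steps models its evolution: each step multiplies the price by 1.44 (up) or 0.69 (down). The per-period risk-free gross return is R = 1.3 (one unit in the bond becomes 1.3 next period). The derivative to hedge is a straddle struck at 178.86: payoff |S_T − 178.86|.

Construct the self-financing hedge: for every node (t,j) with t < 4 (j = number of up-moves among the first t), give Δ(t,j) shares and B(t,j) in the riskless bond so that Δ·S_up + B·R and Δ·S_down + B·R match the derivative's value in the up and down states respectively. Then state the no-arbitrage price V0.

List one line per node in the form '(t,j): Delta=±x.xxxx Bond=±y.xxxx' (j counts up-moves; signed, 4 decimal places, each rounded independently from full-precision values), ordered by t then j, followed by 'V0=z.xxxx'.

(0,0): Delta=0.0646 Bond=24.7636
(1,0): Delta=-1.0000 Bond=81.4110
(1,1): Delta=0.1817 Bond=20.8967
(2,0): Delta=-1.0000 Bond=105.8343
(2,1): Delta=-1.0000 Bond=105.8343
(2,2): Delta=0.3117 Bond=9.1107
(3,0): Delta=-1.0000 Bond=137.5846
(3,1): Delta=-1.0000 Bond=137.5846
(3,2): Delta=-1.0000 Bond=137.5846
(3,3): Delta=0.4559 Bond=-17.0146
V0=29.0945

The replicating-portfolio and risk-neutral prices coincide; use p* = (1.3−0.69)/(1.44−0.69) = 0.8133 for the latter.
At expiry t=4: V(4,0)=163.6730, V(4,1)=147.1655, V(4,2)=112.7149, V(4,3)=40.8180, V(4,4)=109.2277
  t=3,j=0: stock 22.0101 → up 31.6945 (V=147.1655), down 15.1870 (V=163.6730). Price 115.5745; hedge Δ=-1.0000, bond B=137.5846.
  t=3,j=1: stock 45.9341 → up 66.1451 (V=112.7149), down 31.6945 (V=147.1655). Price 91.6505; hedge Δ=-1.0000, bond B=137.5846.
  t=3,j=2: stock 95.8625 → up 138.0420 (V=40.8180), down 66.1451 (V=112.7149). Price 41.7221; hedge Δ=-1.0000, bond B=137.5846.
  t=3,j=3: stock 200.0609 → up 288.0877 (V=109.2277), down 138.0420 (V=40.8180). Price 74.1984; hedge Δ=0.4559, bond B=-17.0146.
  t=2,j=0: stock 31.8987 → up 45.9341 (V=91.6505), down 22.0101 (V=115.5745). Price 73.9356; hedge Δ=-1.0000, bond B=105.8343.
  t=2,j=1: stock 66.5712 → up 95.8625 (V=41.7221), down 45.9341 (V=91.6505). Price 39.2631; hedge Δ=-1.0000, bond B=105.8343.
  t=2,j=2: stock 138.9312 → up 200.0609 (V=74.1984), down 95.8625 (V=41.7221). Price 52.4124; hedge Δ=0.3117, bond B=9.1107.
  t=1,j=0: stock 46.2300 → up 66.5712 (V=39.2631), down 31.8987 (V=73.9356). Price 35.1810; hedge Δ=-1.0000, bond B=81.4110.
  t=1,j=1: stock 96.4800 → up 138.9312 (V=52.4124), down 66.5712 (V=39.2631). Price 38.4291; hedge Δ=0.1817, bond B=20.8967.
  t=0,j=0: stock 67.0000 → up 96.4800 (V=38.4291), down 46.2300 (V=35.1810). Price 29.0945; hedge Δ=0.0646, bond B=24.7636.
Check: Δ(0,0)·S0 + B(0,0) = 29.0945 = V0.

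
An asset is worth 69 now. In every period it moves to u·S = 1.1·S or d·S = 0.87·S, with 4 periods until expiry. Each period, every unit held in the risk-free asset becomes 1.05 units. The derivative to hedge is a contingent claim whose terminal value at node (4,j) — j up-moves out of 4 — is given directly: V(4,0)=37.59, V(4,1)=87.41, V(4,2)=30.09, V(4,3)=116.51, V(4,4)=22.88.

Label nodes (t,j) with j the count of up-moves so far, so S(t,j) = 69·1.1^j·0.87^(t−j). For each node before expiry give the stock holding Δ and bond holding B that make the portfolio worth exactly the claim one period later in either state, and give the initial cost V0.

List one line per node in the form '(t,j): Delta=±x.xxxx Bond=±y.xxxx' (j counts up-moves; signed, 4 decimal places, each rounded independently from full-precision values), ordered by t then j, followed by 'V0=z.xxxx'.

The replicating-portfolio and risk-neutral prices coincide; use p* = (1.05−0.87)/(1.1−0.87) = 0.7826 for the latter.
At expiry t=4: V(4,0)=37.5900, V(4,1)=87.4100, V(4,2)=30.0900, V(4,3)=116.5100, V(4,4)=22.8800
Node (3,0) S=45.4367: V=(p*·87.4100+(1−p*)·37.5900)/1.05=72.9329; Δ=(87.4100−37.5900)/(49.9804−39.5299)=4.7673; B=V−Δ·S=-143.6758
Node (3,1) S=57.4487: V=(p*·30.0900+(1−p*)·87.4100)/1.05=40.5246; Δ=(30.0900−87.4100)/(63.1936−49.9804)=-4.3381; B=V−Δ·S=289.7420
Node (3,2) S=72.6363: V=(p*·116.5100+(1−p*)·30.0900)/1.05=93.0696; Δ=(116.5100−30.0900)/(79.8999−63.1936)=5.1729; B=V−Δ·S=-282.6696
Node (3,3) S=91.8390: V=(p*·22.8800+(1−p*)·116.5100)/1.05=41.1756; Δ=(22.8800−116.5100)/(101.0229−79.8999)=-4.4326; B=V−Δ·S=448.2625
Node (2,0) S=52.2261: V=(p*·40.5246+(1−p*)·72.9329)/1.05=45.3047; Δ=(40.5246−72.9329)/(57.4487−45.4367)=-2.6980; B=V−Δ·S=186.2103
Node (2,1) S=66.0330: V=(p*·93.0696+(1−p*)·40.5246)/1.05=77.7588; Δ=(93.0696−40.5246)/(72.6363−57.4487)=3.4597; B=V−Δ·S=-150.6974
Node (2,2) S=83.4900: V=(p*·41.1756+(1−p*)·93.0696)/1.05=49.9589; Δ=(41.1756−93.0696)/(91.8390−72.6363)=-2.7024; B=V−Δ·S=275.5850
Node (1,0) S=60.0300: V=(p*·77.7588+(1−p*)·45.3047)/1.05=67.3367; Δ=(77.7588−45.3047)/(66.0330−52.2261)=2.3506; B=V−Δ·S=-73.7682
Node (1,1) S=75.9000: V=(p*·49.9589+(1−p*)·77.7588)/1.05=53.3356; Δ=(49.9589−77.7588)/(83.4900−66.0330)=-1.5925; B=V−Δ·S=174.2047
Node (0,0) S=69.0000: V=(p*·53.3356+(1−p*)·67.3367)/1.05=53.6946; Δ=(53.3356−67.3367)/(75.9000−60.0300)=-0.8822; B=V−Δ·S=114.5691
Each (Δ,B) replicates both successor values, so the strategy is self-financing and V0 is arbitrage-free.

(0,0): Delta=-0.8822 Bond=114.5691
(1,0): Delta=2.3506 Bond=-73.7682
(1,1): Delta=-1.5925 Bond=174.2047
(2,0): Delta=-2.6980 Bond=186.2103
(2,1): Delta=3.4597 Bond=-150.6974
(2,2): Delta=-2.7024 Bond=275.5850
(3,0): Delta=4.7673 Bond=-143.6758
(3,1): Delta=-4.3381 Bond=289.7420
(3,2): Delta=5.1729 Bond=-282.6696
(3,3): Delta=-4.4326 Bond=448.2625
V0=53.6946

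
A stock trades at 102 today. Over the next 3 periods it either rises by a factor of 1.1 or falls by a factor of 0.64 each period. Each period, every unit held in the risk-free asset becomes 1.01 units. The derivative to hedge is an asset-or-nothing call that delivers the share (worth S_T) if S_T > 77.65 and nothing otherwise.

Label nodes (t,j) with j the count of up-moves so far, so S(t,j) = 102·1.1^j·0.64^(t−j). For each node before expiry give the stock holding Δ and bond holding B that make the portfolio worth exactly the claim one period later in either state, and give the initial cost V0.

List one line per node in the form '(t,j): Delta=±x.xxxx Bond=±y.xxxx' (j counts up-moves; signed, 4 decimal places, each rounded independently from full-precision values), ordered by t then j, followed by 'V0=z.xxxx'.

(0,0): Delta=1.2868 Bond=-33.5724
(1,0): Delta=2.0948 Bond=-86.6540
(1,1): Delta=1.1725 Bond=-21.0780
(2,0): Delta=0.0000 Bond=0.0000
(2,1): Delta=2.3913 Bond=-108.8094
(2,2): Delta=1.0000 Bond=0.0000
V0=97.6854

The replicating-portfolio and risk-neutral prices coincide; use p* = (1.01−0.64)/(1.1−0.64) = 0.8043 for the latter.
Terminal payoffs: V(3,0)=0.0000, V(3,1)=0.0000, V(3,2)=78.9888, V(3,3)=135.7620
(2,0): S=41.7792. Δ = (V_up−V_dn)/(S_up−S_dn) = (0.0000−0.0000)/(45.9571−26.7387) = 0.0000. V = [p*·0.0000 + (1−p*)·0.0000]/1.01 = 0.0000. B = V − Δ·S = 0.0000.
(2,1): S=71.8080. Δ = (V_up−V_dn)/(S_up−S_dn) = (78.9888−0.0000)/(78.9888−45.9571) = 2.3913. V = [p*·78.9888 + (1−p*)·0.0000]/1.01 = 62.9054. B = V − Δ·S = -108.8094.
(2,2): S=123.4200. Δ = (V_up−V_dn)/(S_up−S_dn) = (135.7620−78.9888)/(135.7620−78.9888) = 1.0000. V = [p*·135.7620 + (1−p*)·78.9888]/1.01 = 123.4200. B = V − Δ·S = 0.0000.
(1,0): S=65.2800. Δ = (V_up−V_dn)/(S_up−S_dn) = (62.9054−0.0000)/(71.8080−41.7792) = 2.0948. V = [p*·62.9054 + (1−p*)·0.0000]/1.01 = 50.0969. B = V − Δ·S = -86.6540.
(1,1): S=112.2000. Δ = (V_up−V_dn)/(S_up−S_dn) = (123.4200−62.9054)/(123.4200−71.8080) = 1.1725. V = [p*·123.4200 + (1−p*)·62.9054]/1.01 = 110.4754. B = V − Δ·S = -21.0780.
(0,0): S=102.0000. Δ = (V_up−V_dn)/(S_up−S_dn) = (110.4754−50.0969)/(112.2000−65.2800) = 1.2868. V = [p*·110.4754 + (1−p*)·50.0969]/1.01 = 97.6854. B = V − Δ·S = -33.5724.
Self-financing check: at every node Δ·S+B equals the discounted successor values.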